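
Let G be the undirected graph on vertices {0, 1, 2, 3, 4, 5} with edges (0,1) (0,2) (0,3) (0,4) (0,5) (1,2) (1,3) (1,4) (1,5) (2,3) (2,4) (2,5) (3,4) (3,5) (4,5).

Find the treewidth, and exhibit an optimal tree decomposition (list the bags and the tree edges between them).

A single bag containing all 6 vertices is trivially a valid decomposition of width 5. On the other hand G contains the 6-clique {0, 1, 2, 3, 4, 5}. A clique must lie in a single bag of any decomposition, so no decomposition can have width below 5. The upper and lower bounds meet at 5, so that is the treewidth.

Treewidth 5.
One such decomposition:
Bags: B1 = {0, 1, 2, 3, 4, 5}
Tree: (single bag)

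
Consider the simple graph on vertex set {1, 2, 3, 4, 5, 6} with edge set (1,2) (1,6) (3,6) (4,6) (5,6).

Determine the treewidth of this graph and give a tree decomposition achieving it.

Every bag has size at most 2, so the width is 2 − 1 = 1 and tw(G) ≤ 1. Since G has at least one edge (e.g. 3–6), it is not an edgeless graph, so tw(G) ≥ 1. Therefore the treewidth is 1.

Treewidth 1.
One optimal decomposition is:
Bags: B1 = {3, 6}  B2 = {1, 6}  B3 = {5, 6}  B4 = {4, 6}  B5 = {1, 2}
Tree: B1–B2, B1–B3, B1–B4, B2–B5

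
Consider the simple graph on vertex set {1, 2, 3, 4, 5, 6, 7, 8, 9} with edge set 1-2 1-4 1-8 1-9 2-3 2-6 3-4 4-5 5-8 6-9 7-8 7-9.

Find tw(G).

A width-3 tree decomposition is:
Bags: B1 = {2, 3, 4, 5}  B2 = {1, 2, 4, 5}  B3 = {1, 2, 5, 8}  B4 = {1, 2, 6, 8}  B5 = {1, 6, 8, 9}  B6 = {6, 7, 8, 9}
Tree: B1–B2, B2–B3, B3–B4, B4–B5, B5–B6
Every bag has size at most 4, so the width is 4 − 1 = 3 and tw(G) ≤ 3. For the lower bound: the 4 vertex sets {3,4,5}, {2}, {1}, {6,7,8,9} are disjoint, each induces a connected subgraph, and every pair is joined by at least one edge of G. Contracting each set to a single vertex therefore yields K_{4} as a minor, and since treewidth is minor-monotone, tw(G) ≥ tw(K_{4}) = 3. The upper and lower bounds meet at 3, so that is the treewidth.

3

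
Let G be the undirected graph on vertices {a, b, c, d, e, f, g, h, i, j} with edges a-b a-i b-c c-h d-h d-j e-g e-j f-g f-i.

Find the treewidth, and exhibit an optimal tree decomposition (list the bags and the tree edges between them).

Treewidth 2.
Bags: B1 = {e, g, j}  B2 = {f, g, j}  B3 = {f, i, j}  B4 = {a, i, j}  B5 = {a, b, j}  B6 = {b, c, j}  B7 = {c, h, j}  B8 = {d, h, j}
Tree: B1–B2, B2–B3, B3–B4, B4–B5, B5–B6, B6–B7, B7–B8

Each bag holds 3 vertices, so the decomposition has width 2, which upper-bounds the treewidth. For the lower bound, G contains the cycle j–e–g–f–i–a–b–c–h–d–j, so G is not a forest; only forests have treewidth ≤ 1, hence tw(G) ≥ 2. Combining the bounds, tw(G) = 2.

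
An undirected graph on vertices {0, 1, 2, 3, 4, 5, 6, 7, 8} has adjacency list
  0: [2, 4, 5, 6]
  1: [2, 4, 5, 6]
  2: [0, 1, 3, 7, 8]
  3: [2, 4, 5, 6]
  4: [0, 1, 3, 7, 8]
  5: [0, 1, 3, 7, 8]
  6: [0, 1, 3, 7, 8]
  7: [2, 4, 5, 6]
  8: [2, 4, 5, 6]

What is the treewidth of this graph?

A width-4 tree decomposition is:
Bags: B1 = {2, 4, 5, 6, 8}  B2 = {2, 3, 4, 5, 6}  B3 = {0, 2, 4, 5, 6}  B4 = {2, 4, 5, 6, 7}  B5 = {1, 2, 4, 5, 6}
Tree: B1–B2, B2–B3, B3–B4, B4–B5
Each bag holds 5 vertices, so the decomposition has width 4, which upper-bounds the treewidth. For the lower bound: the 5 vertex sets {6,8}, {3,4}, {0,2}, {5}, {7} are disjoint, each induces a connected subgraph, and every pair is joined by at least one edge of G. Contracting each set to a single vertex therefore yields K_{5} as a minor, and since treewidth is minor-monotone, tw(G) ≥ tw(K_{5}) = 4. Hence tw(G) = 4 exactly.

4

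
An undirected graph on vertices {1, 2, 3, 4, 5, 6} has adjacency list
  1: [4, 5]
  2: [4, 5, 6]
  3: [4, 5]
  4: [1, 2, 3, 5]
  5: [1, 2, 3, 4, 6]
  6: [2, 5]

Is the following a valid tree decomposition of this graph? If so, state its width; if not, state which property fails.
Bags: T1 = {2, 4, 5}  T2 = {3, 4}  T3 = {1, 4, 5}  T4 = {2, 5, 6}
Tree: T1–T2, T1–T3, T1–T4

A tree decomposition must satisfy three properties: every vertex lies in some bag; for every edge, both endpoints lie together in some bag; and for every vertex, the bags containing it form a connected subtree. Here edge (5,3) lies in no bag, so the decomposition is invalid.

No — edge (5,3) lies in no bag.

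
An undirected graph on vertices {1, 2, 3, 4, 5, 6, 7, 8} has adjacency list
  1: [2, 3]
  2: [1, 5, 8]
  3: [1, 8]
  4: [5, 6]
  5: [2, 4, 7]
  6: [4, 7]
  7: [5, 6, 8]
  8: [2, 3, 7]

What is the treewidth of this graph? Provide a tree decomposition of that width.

Treewidth 2.
One optimal decomposition is:
Bags: B1 = {1, 2, 3}  B2 = {2, 3, 8}  B3 = {2, 5, 8}  B4 = {5, 7, 8}  B5 = {4, 5, 7}  B6 = {4, 6, 7}
Tree: B1–B2, B2–B3, B3–B4, B4–B5, B5–B6

The largest bag has 3 vertices, giving width 2; this decomposition certifies tw(G) ≤ 2. Since 1–3–8–2–1 is a cycle in G, G is not acyclic. Forests are exactly the graphs of treewidth ≤ 1, so tw(G) ≥ 2. Therefore the treewidth is 2.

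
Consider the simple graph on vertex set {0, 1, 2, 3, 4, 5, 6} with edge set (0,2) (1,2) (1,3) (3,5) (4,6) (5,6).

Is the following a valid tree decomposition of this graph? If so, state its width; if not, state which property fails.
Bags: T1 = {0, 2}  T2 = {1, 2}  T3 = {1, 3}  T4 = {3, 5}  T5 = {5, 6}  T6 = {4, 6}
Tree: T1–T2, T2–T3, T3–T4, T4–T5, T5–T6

Every vertex of G appears in some bag (union = {0, 1, 2, 3, 4, 5, 6}); every edge is covered by a bag; and for each vertex v the set of bags containing v is connected in the bag tree. The decomposition is therefore valid. The largest bag has 2 vertices, so the width is 1.

Yes; width 1.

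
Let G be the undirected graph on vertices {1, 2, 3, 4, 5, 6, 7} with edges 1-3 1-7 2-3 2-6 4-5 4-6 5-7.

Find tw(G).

A width-2 tree decomposition is:
Bags: B1 = {1, 2, 3}  B2 = {1, 2, 6}  B3 = {1, 4, 6}  B4 = {1, 4, 5}  B5 = {1, 5, 7}
Tree: B1–B2, B2–B3, B3–B4, B4–B5
Every bag has size at most 3, so the width is 3 − 1 = 2 and tw(G) ≤ 2. For the lower bound, G contains the cycle 1–3–2–6–4–5–7–1, so G is not a forest; only forests have treewidth ≤ 1, hence tw(G) ≥ 2. The upper and lower bounds meet at 2, so that is the treewidth.

2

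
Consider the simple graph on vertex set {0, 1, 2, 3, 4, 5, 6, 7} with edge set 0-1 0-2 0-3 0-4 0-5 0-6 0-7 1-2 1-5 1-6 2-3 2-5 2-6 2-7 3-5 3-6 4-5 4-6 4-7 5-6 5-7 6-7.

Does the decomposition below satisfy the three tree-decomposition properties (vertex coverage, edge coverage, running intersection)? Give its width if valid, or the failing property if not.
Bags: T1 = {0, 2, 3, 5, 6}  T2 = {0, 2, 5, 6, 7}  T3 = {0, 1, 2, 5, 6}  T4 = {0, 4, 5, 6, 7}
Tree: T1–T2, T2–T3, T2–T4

Checking the three conditions: (i) the bags cover all of {0, 1, 2, 3, 4, 5, 6, 7}; (ii) for each edge, some bag contains both endpoints; (iii) the bags containing any fixed vertex form a subtree. All hold, so the decomposition is valid with width 5 − 1 = 4.

Yes; width 4.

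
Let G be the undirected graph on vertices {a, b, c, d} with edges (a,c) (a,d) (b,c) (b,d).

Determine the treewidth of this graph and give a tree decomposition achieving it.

Treewidth 2.
One optimal decomposition is:
Bags: B1 = {a, b, c}  B2 = {a, b, d}
Tree: B1–B2

The largest bag has 3 vertices, giving width 2; this decomposition certifies tw(G) ≤ 2. Since b–c–a–d–b is a cycle in G, G is not acyclic. Forests are exactly the graphs of treewidth ≤ 1, so tw(G) ≥ 2. Combining the bounds, tw(G) = 2.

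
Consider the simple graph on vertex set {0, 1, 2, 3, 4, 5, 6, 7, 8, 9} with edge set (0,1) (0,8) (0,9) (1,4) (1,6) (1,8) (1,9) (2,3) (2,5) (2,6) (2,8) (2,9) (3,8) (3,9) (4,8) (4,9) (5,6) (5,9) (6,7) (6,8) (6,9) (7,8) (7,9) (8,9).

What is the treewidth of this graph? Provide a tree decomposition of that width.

Treewidth 3.
One optimal decomposition is:
Bags: B1 = {6, 7, 8, 9}  B2 = {1, 6, 8, 9}  B3 = {2, 6, 8, 9}  B4 = {2, 3, 8, 9}  B5 = {1, 4, 8, 9}  B6 = {0, 1, 8, 9}  B7 = {2, 5, 6, 9}
Tree: B1–B2, B2–B3, B3–B4, B2–B5, B2–B6, B3–B7

Every bag has size at most 4, so the width is 4 − 1 = 3 and tw(G) ≤ 3. For the lower bound, the 4 vertices {0, 1, 8, 9} are pairwise adjacent, and any tree decomposition puts a clique entirely inside one bag — forcing width ≥ 3. Combining the bounds, tw(G) = 3.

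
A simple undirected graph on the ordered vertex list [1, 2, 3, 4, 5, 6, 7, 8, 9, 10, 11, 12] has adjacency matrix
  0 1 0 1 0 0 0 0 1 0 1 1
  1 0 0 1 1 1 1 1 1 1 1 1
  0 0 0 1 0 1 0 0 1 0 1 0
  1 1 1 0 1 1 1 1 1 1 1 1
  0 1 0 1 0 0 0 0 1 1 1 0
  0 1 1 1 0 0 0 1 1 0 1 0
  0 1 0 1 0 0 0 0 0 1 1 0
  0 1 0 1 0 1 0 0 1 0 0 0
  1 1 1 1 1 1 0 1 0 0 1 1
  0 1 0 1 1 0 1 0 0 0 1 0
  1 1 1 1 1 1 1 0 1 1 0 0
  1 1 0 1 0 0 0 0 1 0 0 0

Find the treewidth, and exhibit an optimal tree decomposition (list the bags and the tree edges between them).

Treewidth 4.
Bags: B1 = {1, 2, 4, 9, 11}  B2 = {1, 2, 4, 9, 12}  B3 = {2, 4, 5, 9, 11}  B4 = {2, 4, 6, 9, 11}  B5 = {2, 4, 5, 10, 11}  B6 = {2, 4, 7, 10, 11}  B7 = {3, 4, 6, 9, 11}  B8 = {2, 4, 6, 8, 9}
Tree: B1–B2, B1–B3, B1–B4, B3–B5, B5–B6, B4–B7, B4–B8

Every bag has size at most 5, so the width is 5 − 1 = 4 and tw(G) ≤ 4. On the other hand G contains the 5-clique {2, 4, 6, 8, 9}. A clique must lie in a single bag of any decomposition, so no decomposition can have width below 4. The upper and lower bounds meet at 4, so that is the treewidth.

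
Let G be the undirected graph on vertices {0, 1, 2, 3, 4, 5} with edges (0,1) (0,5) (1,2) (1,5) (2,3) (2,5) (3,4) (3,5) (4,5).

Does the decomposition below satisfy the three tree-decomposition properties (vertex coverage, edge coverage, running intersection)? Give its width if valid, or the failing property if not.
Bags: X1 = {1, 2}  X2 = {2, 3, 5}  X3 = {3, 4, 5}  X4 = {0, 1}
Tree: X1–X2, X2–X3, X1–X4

A tree decomposition must satisfy three properties: every vertex lies in some bag; for every edge, both endpoints lie together in some bag; and for every vertex, the bags containing it form a connected subtree. Here edge (5,1) lies in no bag, so the decomposition is invalid.

No — edge (5,1) lies in no bag.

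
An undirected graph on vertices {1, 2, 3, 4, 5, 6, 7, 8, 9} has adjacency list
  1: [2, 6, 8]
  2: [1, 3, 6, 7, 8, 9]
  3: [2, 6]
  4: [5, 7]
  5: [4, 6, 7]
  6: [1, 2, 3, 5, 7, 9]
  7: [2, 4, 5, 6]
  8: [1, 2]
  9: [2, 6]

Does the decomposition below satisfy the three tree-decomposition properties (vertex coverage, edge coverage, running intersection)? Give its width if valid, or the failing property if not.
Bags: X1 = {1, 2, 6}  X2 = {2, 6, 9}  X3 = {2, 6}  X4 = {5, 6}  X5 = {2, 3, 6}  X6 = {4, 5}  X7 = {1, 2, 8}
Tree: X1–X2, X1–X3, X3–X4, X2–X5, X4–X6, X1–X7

No — vertex 7 appears in no bag.

A tree decomposition must satisfy three properties: every vertex lies in some bag; for every edge, both endpoints lie together in some bag; and for every vertex, the bags containing it form a connected subtree. Here vertex 7 appears in no bag, so the decomposition is invalid.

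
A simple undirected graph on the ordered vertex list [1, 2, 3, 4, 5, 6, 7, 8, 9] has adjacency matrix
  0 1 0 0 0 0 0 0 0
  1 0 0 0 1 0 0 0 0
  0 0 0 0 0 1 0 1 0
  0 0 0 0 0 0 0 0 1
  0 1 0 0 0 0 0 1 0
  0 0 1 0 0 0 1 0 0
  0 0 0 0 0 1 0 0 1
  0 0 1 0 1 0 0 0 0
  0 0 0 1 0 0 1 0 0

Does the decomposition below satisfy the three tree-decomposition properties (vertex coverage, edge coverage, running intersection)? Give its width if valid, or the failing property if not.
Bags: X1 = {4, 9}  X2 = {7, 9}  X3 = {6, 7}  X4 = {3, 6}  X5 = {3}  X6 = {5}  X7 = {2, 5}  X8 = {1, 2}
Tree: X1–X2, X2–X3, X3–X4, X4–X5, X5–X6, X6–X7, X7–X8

A tree decomposition must satisfy three properties: every vertex lies in some bag; for every edge, both endpoints lie together in some bag; and for every vertex, the bags containing it form a connected subtree. Here vertex 8 appears in no bag, so the decomposition is invalid.

No — vertex 8 appears in no bag.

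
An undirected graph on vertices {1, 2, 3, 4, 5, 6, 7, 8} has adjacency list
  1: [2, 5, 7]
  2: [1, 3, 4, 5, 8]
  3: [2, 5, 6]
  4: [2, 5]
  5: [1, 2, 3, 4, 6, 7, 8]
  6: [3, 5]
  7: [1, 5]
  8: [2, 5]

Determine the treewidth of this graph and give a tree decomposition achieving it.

Treewidth 2.
One optimal decomposition is:
Bags: B1 = {1, 2, 5}  B2 = {2, 3, 5}  B3 = {3, 5, 6}  B4 = {2, 5, 8}  B5 = {2, 4, 5}  B6 = {1, 5, 7}
Tree: B1–B2, B2–B3, B1–B4, B4–B5, B1–B6

Every bag has size at most 3, so the width is 3 − 1 = 2 and tw(G) ≤ 2. On the other hand G contains the 3-clique {2, 5, 8}. A clique must lie in a single bag of any decomposition, so no decomposition can have width below 2. The upper and lower bounds meet at 2, so that is the treewidth.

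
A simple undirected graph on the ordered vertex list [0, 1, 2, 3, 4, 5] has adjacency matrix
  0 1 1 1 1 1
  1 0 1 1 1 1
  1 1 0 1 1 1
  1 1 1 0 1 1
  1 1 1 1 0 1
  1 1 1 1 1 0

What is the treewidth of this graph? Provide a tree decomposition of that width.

Treewidth 5.
One optimal decomposition is:
Bags: B1 = {0, 1, 2, 3, 4, 5}
Tree: (single bag)

A single bag containing all 6 vertices is trivially a valid decomposition of width 5. Conversely, {0, 1, 2, 3, 4, 5} is a clique of size 6, and the vertices of any clique must share a bag in every tree decomposition; so some bag has ≥ 6 vertices and tw(G) ≥ 5. The upper and lower bounds meet at 5, so that is the treewidth.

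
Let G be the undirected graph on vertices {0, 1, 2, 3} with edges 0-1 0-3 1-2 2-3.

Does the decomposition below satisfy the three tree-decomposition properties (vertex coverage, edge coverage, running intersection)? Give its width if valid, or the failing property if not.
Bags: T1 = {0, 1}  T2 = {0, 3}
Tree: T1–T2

A tree decomposition must satisfy three properties: every vertex lies in some bag; for every edge, both endpoints lie together in some bag; and for every vertex, the bags containing it form a connected subtree. Here vertex 2 appears in no bag, so the decomposition is invalid.

No — vertex 2 appears in no bag.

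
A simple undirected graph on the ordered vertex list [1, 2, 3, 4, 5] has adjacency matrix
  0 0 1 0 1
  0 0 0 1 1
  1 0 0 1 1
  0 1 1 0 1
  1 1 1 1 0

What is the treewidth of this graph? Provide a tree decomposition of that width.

The largest bag has 3 vertices, giving width 2; this decomposition certifies tw(G) ≤ 2. On the other hand G contains the 3-clique {2, 4, 5}. A clique must lie in a single bag of any decomposition, so no decomposition can have width below 2. The upper and lower bounds meet at 2, so that is the treewidth.

Treewidth 2.
One such decomposition:
Bags: B1 = {3, 4, 5}  B2 = {1, 3, 5}  B3 = {2, 4, 5}
Tree: B1–B2, B1–B3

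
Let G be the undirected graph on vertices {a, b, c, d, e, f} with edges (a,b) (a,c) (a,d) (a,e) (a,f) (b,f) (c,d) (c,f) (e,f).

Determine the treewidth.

2

A width-2 tree decomposition is:
Bags: B1 = {a, e, f}  B2 = {a, c, f}  B3 = {a, b, f}  B4 = {a, c, d}
Tree: B1–B2, B2–B3, B2–B4
The largest bag has 3 vertices, giving width 2; this decomposition certifies tw(G) ≤ 2. For the lower bound, the 3 vertices {a, c, d} are pairwise adjacent, and any tree decomposition puts a clique entirely inside one bag — forcing width ≥ 2. Hence tw(G) = 2 exactly.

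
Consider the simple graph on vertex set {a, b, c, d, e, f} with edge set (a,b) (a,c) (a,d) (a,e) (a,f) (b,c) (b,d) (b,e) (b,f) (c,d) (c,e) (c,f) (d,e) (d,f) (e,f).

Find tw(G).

5

A width-5 tree decomposition is:
Bags: B1 = {a, b, c, d, e, f}
Tree: (single bag)
A single bag containing all 6 vertices is trivially a valid decomposition of width 5. On the other hand G contains the 6-clique {a, b, c, d, e, f}. A clique must lie in a single bag of any decomposition, so no decomposition can have width below 5. The upper and lower bounds meet at 5, so that is the treewidth.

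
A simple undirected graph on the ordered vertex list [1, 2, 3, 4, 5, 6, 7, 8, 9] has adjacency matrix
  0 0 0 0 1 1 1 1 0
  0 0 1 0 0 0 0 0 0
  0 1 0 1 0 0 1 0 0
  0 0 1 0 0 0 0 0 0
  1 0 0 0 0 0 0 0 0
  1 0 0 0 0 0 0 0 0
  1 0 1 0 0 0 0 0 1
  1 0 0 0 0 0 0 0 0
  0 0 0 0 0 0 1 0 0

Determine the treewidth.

1

A width-1 tree decomposition is:
Bags: B1 = {3, 7}  B2 = {1, 7}  B3 = {3, 4}  B4 = {1, 8}  B5 = {7, 9}  B6 = {1, 5}  B7 = {1, 6}  B8 = {2, 3}
Tree: B1–B2, B1–B3, B2–B4, B1–B5, B4–B6, B4–B7, B3–B8
Every bag has size at most 2, so the width is 2 − 1 = 1 and tw(G) ≤ 1. Any graph with an edge has treewidth ≥ 1, and G has the edge 3–7. The upper and lower bounds meet at 1, so that is the treewidth.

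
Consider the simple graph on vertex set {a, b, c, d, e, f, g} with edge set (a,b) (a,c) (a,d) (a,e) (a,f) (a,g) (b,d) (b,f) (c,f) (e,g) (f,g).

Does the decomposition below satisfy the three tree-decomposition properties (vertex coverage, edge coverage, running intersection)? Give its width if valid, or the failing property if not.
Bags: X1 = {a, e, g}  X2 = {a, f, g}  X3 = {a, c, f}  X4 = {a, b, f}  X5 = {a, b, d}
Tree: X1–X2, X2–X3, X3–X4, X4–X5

Yes; width 2.

Checking the three conditions: (i) the bags cover all of {a, b, c, d, e, f, g}; (ii) for each edge, some bag contains both endpoints; (iii) the bags containing any fixed vertex form a subtree. All hold, so the decomposition is valid with width 3 − 1 = 2.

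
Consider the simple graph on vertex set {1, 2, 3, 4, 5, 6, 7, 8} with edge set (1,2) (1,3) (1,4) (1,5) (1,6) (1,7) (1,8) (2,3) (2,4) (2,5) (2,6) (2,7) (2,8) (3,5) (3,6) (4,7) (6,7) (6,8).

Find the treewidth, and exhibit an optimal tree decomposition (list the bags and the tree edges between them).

Treewidth 3.
One optimal decomposition is:
Bags: B1 = {1, 2, 6, 7}  B2 = {1, 2, 3, 6}  B3 = {1, 2, 6, 8}  B4 = {1, 2, 3, 5}  B5 = {1, 2, 4, 7}
Tree: B1–B2, B2–B3, B2–B4, B1–B5

The largest bag has 4 vertices, giving width 3; this decomposition certifies tw(G) ≤ 3. For the lower bound, the 4 vertices {1, 2, 4, 7} are pairwise adjacent, and any tree decomposition puts a clique entirely inside one bag — forcing width ≥ 3. Combining the bounds, tw(G) = 3.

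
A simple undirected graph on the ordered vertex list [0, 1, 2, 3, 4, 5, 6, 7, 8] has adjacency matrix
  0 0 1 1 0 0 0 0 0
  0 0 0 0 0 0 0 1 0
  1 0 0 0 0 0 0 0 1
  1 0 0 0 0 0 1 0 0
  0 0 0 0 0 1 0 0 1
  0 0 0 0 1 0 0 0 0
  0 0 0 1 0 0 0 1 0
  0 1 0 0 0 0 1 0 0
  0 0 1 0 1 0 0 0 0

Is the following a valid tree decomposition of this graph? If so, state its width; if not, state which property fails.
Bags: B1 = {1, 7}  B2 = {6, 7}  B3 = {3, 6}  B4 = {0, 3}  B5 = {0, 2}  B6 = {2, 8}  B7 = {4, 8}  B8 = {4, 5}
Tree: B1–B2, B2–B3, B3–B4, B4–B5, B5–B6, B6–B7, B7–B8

Checking the three conditions: (i) the bags cover all of {0, 1, 2, 3, 4, 5, 6, 7, 8}; (ii) for each edge, some bag contains both endpoints; (iii) the bags containing any fixed vertex form a subtree. All hold, so the decomposition is valid with width 2 − 1 = 1.

Yes; width 1.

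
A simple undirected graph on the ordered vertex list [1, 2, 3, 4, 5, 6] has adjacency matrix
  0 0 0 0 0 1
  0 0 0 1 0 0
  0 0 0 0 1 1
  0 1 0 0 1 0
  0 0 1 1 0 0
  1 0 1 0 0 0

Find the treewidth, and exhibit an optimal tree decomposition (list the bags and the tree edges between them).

The largest bag has 2 vertices, giving width 1; this decomposition certifies tw(G) ≤ 1. Since G has at least one edge (e.g. 1–6), it is not an edgeless graph, so tw(G) ≥ 1. Hence tw(G) = 1 exactly.

Treewidth 1.
One optimal decomposition is:
Bags: B1 = {1, 6}  B2 = {3, 6}  B3 = {3, 5}  B4 = {4, 5}  B5 = {2, 4}
Tree: B1–B2, B2–B3, B3–B4, B4–B5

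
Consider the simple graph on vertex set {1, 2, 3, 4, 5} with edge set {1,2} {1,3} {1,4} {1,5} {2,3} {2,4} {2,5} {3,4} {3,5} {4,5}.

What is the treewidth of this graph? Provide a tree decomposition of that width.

Treewidth 4.
Bags: B1 = {1, 2, 3, 4, 5}
Tree: (single bag)

A single bag containing all 5 vertices is trivially a valid decomposition of width 4. For the lower bound, the 5 vertices {1, 2, 3, 4, 5} are pairwise adjacent, and any tree decomposition puts a clique entirely inside one bag — forcing width ≥ 4. Therefore the treewidth is 4.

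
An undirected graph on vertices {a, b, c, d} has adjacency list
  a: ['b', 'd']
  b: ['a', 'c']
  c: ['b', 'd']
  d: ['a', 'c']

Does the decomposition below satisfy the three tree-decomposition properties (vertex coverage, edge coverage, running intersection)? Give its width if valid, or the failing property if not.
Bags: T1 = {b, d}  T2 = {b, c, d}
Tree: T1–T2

A tree decomposition must satisfy three properties: every vertex lies in some bag; for every edge, both endpoints lie together in some bag; and for every vertex, the bags containing it form a connected subtree. Here vertex a appears in no bag, so the decomposition is invalid.

No — vertex a appears in no bag.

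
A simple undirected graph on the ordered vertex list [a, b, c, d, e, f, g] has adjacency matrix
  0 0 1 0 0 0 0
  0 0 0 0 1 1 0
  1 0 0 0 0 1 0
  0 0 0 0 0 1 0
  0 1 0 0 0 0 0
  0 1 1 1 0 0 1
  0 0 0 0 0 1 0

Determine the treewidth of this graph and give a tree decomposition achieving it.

Treewidth 1.
One optimal decomposition is:
Bags: B1 = {c, f}  B2 = {b, f}  B3 = {b, e}  B4 = {a, c}  B5 = {f, g}  B6 = {d, f}
Tree: B1–B2, B2–B3, B1–B4, B1–B5, B2–B6

Each bag holds 2 vertices, so the decomposition has width 1, which upper-bounds the treewidth. Since G has at least one edge (e.g. c–f), it is not an edgeless graph, so tw(G) ≥ 1. The upper and lower bounds meet at 1, so that is the treewidth.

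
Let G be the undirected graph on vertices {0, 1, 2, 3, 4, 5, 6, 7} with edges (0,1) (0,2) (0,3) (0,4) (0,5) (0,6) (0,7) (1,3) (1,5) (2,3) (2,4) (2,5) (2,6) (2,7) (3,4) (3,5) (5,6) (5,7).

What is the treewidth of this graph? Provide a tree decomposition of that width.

Every bag has size at most 4, so the width is 4 − 1 = 3 and tw(G) ≤ 3. On the other hand G contains the 4-clique {0, 1, 3, 5}. A clique must lie in a single bag of any decomposition, so no decomposition can have width below 3. Hence tw(G) = 3 exactly.

Treewidth 3.
One optimal decomposition is:
Bags: B1 = {0, 2, 3, 5}  B2 = {0, 2, 5, 6}  B3 = {0, 2, 5, 7}  B4 = {0, 2, 3, 4}  B5 = {0, 1, 3, 5}
Tree: B1–B2, B2–B3, B1–B4, B1–B5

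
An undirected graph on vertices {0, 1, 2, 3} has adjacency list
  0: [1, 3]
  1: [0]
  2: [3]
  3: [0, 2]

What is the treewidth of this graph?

1

A width-1 tree decomposition is:
Bags: B1 = {2, 3}  B2 = {0, 3}  B3 = {0, 1}
Tree: B1–B2, B2–B3
Every bag has size at most 2, so the width is 2 − 1 = 1 and tw(G) ≤ 1. Any graph with an edge has treewidth ≥ 1, and G has the edge 2–3. Hence tw(G) = 1 exactly.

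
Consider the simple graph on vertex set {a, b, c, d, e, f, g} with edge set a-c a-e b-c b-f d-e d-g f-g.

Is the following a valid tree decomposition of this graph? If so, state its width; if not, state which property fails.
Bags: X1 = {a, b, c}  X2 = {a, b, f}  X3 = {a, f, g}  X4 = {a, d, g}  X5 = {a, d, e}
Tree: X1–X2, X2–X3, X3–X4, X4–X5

Every vertex of G appears in some bag (union = {a, b, c, d, e, f, g}); every edge is covered by a bag; and for each vertex v the set of bags containing v is connected in the bag tree. The decomposition is therefore valid. The largest bag has 3 vertices, so the width is 2.

Yes; width 2.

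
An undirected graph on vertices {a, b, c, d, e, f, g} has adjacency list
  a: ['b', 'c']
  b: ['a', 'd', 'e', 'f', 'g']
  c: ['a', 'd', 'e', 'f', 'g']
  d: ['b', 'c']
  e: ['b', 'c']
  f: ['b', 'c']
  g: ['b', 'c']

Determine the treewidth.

2

A width-2 tree decomposition is:
Bags: B1 = {b, c, g}  B2 = {b, c, d}  B3 = {a, b, c}  B4 = {b, c, e}  B5 = {b, c, f}
Tree: B1–B2, B2–B3, B3–B4, B4–B5
Each bag holds 3 vertices, so the decomposition has width 2, which upper-bounds the treewidth. The edges b–g–c–d–b form a cycle, so G is not a tree and its treewidth is at least 2. Combining the bounds, tw(G) = 2.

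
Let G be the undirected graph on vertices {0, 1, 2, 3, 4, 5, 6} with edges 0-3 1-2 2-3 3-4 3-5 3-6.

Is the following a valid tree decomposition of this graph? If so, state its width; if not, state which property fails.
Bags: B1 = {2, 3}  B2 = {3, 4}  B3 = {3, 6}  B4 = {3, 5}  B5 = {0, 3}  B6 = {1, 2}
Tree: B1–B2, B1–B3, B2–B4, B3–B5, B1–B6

Yes; width 1.

Vertex coverage: the bags together contain {0, 1, 2, 3, 4, 5, 6}, the full vertex set. Edge coverage: each edge of G has both endpoints in at least one bag. Running intersection: for every vertex, the bags containing it form a connected subtree. All three properties hold, so this is a valid tree decomposition of width max|bag| − 1 = 1, and hence tw(G) ≤ 1.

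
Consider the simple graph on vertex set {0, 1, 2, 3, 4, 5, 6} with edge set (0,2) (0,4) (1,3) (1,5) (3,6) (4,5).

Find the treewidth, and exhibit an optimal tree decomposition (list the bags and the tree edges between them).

Treewidth 1.
One optimal decomposition is:
Bags: B1 = {3, 6}  B2 = {1, 3}  B3 = {1, 5}  B4 = {4, 5}  B5 = {0, 4}  B6 = {0, 2}
Tree: B1–B2, B2–B3, B3–B4, B4–B5, B5–B6

The largest bag has 2 vertices, giving width 1; this decomposition certifies tw(G) ≤ 1. Any graph with an edge has treewidth ≥ 1, and G has the edge 6–3. Therefore the treewidth is 1.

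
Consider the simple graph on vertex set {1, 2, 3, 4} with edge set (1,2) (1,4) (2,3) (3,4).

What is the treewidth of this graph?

A width-2 tree decomposition is:
Bags: B1 = {1, 3, 4}  B2 = {1, 2, 3}
Tree: B1–B2
Each bag holds 3 vertices, so the decomposition has width 2, which upper-bounds the treewidth. The edges 3–4–1–2–3 form a cycle, so G is not a tree and its treewidth is at least 2. The upper and lower bounds meet at 2, so that is the treewidth.

2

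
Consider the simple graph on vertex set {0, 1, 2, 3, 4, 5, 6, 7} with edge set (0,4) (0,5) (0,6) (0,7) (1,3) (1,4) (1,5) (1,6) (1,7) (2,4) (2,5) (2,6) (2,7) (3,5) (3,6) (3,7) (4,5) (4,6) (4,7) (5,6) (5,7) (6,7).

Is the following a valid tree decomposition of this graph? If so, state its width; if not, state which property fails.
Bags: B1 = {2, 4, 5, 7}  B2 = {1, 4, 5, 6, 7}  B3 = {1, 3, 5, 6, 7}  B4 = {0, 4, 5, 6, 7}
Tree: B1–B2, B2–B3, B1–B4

A tree decomposition must satisfy three properties: every vertex lies in some bag; for every edge, both endpoints lie together in some bag; and for every vertex, the bags containing it form a connected subtree. Here edge (6,2) lies in no bag, so the decomposition is invalid.

No — edge (6,2) lies in no bag.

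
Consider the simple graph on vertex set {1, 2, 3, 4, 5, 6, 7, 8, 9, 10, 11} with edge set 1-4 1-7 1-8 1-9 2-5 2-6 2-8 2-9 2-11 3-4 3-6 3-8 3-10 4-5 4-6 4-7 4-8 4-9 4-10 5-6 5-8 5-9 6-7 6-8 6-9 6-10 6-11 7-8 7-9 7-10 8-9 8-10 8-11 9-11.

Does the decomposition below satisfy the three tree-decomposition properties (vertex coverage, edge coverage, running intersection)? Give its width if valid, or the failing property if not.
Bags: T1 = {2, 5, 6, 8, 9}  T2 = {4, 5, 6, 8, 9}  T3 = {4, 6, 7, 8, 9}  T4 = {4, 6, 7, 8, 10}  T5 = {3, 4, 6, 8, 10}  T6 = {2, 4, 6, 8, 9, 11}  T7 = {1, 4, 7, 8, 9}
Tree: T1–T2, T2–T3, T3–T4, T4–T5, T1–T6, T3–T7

A tree decomposition must satisfy three properties: every vertex lies in some bag; for every edge, both endpoints lie together in some bag; and for every vertex, the bags containing it form a connected subtree. Here bags containing vertex 4 are not connected in the tree, so the decomposition is invalid.

No — bags containing vertex 4 are not connected in the tree.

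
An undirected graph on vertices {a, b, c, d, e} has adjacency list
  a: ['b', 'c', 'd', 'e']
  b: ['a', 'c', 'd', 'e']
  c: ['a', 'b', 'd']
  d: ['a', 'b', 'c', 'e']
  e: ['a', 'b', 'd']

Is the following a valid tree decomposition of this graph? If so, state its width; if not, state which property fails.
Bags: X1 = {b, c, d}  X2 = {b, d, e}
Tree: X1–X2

No — vertex a appears in no bag.

A tree decomposition must satisfy three properties: every vertex lies in some bag; for every edge, both endpoints lie together in some bag; and for every vertex, the bags containing it form a connected subtree. Here vertex a appears in no bag, so the decomposition is invalid.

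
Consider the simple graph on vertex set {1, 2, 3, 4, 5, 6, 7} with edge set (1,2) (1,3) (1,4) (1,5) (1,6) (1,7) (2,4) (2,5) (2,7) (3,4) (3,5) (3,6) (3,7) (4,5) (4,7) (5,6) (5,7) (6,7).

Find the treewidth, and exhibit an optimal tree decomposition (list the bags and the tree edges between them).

The largest bag has 5 vertices, giving width 4; this decomposition certifies tw(G) ≤ 4. On the other hand G contains the 5-clique {1, 2, 4, 5, 7}. A clique must lie in a single bag of any decomposition, so no decomposition can have width below 4. The upper and lower bounds meet at 4, so that is the treewidth.

Treewidth 4.
Bags: B1 = {1, 3, 5, 6, 7}  B2 = {1, 3, 4, 5, 7}  B3 = {1, 2, 4, 5, 7}
Tree: B1–B2, B2–B3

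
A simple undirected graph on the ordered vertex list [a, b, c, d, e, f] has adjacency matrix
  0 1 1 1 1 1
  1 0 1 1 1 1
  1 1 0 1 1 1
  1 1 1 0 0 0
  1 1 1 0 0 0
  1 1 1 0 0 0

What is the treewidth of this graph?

3

A width-3 tree decomposition is:
Bags: B1 = {a, b, c, e}  B2 = {a, b, c, f}  B3 = {a, b, c, d}
Tree: B1–B2, B1–B3
The largest bag has 4 vertices, giving width 3; this decomposition certifies tw(G) ≤ 3. Conversely, {a, b, c, d} is a clique of size 4, and the vertices of any clique must share a bag in every tree decomposition; so some bag has ≥ 4 vertices and tw(G) ≥ 3. Therefore the treewidth is 3.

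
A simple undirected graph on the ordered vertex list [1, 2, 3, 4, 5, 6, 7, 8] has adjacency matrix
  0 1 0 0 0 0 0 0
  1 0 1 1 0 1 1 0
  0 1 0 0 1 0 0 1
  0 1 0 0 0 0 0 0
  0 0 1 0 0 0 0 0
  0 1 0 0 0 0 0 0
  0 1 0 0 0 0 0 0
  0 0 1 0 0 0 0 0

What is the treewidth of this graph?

A width-1 tree decomposition is:
Bags: B1 = {2, 3}  B2 = {3, 5}  B3 = {3, 8}  B4 = {1, 2}  B5 = {2, 7}  B6 = {2, 6}  B7 = {2, 4}
Tree: B1–B2, B2–B3, B1–B4, B1–B5, B5–B6, B1–B7
Each bag holds 2 vertices, so the decomposition has width 1, which upper-bounds the treewidth. Any graph with an edge has treewidth ≥ 1, and G has the edge 3–2. The upper and lower bounds meet at 1, so that is the treewidth.

1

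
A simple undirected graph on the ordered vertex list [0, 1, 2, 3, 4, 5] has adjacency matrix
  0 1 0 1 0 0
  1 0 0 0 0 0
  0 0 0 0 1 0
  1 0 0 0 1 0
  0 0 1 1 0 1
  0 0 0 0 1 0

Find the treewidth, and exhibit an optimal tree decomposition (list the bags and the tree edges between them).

Each bag holds 2 vertices, so the decomposition has width 1, which upper-bounds the treewidth. Any graph with an edge has treewidth ≥ 1, and G has the edge 4–3. The upper and lower bounds meet at 1, so that is the treewidth.

Treewidth 1.
One such decomposition:
Bags: B1 = {3, 4}  B2 = {0, 3}  B3 = {2, 4}  B4 = {4, 5}  B5 = {0, 1}
Tree: B1–B2, B1–B3, B3–B4, B2–B5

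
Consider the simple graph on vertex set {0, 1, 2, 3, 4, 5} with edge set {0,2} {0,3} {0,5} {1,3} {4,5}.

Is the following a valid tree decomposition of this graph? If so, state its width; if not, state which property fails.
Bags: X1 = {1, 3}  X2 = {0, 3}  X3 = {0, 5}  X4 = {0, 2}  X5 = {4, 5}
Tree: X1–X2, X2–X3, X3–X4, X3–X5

Yes; width 1.

Checking the three conditions: (i) the bags cover all of {0, 1, 2, 3, 4, 5}; (ii) for each edge, some bag contains both endpoints; (iii) the bags containing any fixed vertex form a subtree. All hold, so the decomposition is valid with width 2 − 1 = 1.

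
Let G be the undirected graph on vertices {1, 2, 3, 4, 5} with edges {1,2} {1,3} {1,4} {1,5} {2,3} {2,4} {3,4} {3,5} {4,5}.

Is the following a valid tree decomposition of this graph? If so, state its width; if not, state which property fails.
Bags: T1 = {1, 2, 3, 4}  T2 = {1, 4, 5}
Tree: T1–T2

No — edge (3,5) lies in no bag.

A tree decomposition must satisfy three properties: every vertex lies in some bag; for every edge, both endpoints lie together in some bag; and for every vertex, the bags containing it form a connected subtree. Here edge (3,5) lies in no bag, so the decomposition is invalid.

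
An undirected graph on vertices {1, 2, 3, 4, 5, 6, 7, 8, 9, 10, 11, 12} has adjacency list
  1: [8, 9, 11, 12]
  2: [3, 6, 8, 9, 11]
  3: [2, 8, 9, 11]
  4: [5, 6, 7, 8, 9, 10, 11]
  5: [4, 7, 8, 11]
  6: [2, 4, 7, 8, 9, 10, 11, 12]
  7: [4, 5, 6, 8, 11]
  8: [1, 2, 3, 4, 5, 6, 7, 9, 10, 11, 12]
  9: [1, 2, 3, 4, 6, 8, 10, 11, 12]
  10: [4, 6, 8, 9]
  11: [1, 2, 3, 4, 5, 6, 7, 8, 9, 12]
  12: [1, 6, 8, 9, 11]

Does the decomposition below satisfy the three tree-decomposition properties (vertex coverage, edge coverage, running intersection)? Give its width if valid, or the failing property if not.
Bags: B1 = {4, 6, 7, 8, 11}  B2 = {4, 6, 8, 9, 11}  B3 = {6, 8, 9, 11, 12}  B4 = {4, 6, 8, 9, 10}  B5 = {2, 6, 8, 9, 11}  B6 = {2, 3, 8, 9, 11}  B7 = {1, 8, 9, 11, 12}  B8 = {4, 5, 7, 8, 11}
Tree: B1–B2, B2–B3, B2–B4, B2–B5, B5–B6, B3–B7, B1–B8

Checking the three conditions: (i) the bags cover all of {1, 2, 3, 4, 5, 6, 7, 8, 9, 10, 11, 12}; (ii) for each edge, some bag contains both endpoints; (iii) the bags containing any fixed vertex form a subtree. All hold, so the decomposition is valid with width 5 − 1 = 4.

Yes; width 4.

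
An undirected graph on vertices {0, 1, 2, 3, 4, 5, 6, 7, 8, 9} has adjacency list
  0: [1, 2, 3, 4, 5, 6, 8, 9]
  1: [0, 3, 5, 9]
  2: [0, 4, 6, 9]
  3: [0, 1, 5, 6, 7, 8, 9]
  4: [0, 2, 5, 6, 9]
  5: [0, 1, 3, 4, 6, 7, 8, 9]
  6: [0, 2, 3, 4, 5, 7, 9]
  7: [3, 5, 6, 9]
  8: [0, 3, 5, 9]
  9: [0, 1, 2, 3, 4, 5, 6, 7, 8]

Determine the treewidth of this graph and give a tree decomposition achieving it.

Each bag holds 5 vertices, so the decomposition has width 4, which upper-bounds the treewidth. Conversely, {0, 2, 4, 6, 9} is a clique of size 5, and the vertices of any clique must share a bag in every tree decomposition; so some bag has ≥ 5 vertices and tw(G) ≥ 4. Therefore the treewidth is 4.

Treewidth 4.
One such decomposition:
Bags: B1 = {0, 2, 4, 6, 9}  B2 = {0, 4, 5, 6, 9}  B3 = {0, 3, 5, 6, 9}  B4 = {0, 3, 5, 8, 9}  B5 = {0, 1, 3, 5, 9}  B6 = {3, 5, 6, 7, 9}
Tree: B1–B2, B2–B3, B3–B4, B4–B5, B3–B6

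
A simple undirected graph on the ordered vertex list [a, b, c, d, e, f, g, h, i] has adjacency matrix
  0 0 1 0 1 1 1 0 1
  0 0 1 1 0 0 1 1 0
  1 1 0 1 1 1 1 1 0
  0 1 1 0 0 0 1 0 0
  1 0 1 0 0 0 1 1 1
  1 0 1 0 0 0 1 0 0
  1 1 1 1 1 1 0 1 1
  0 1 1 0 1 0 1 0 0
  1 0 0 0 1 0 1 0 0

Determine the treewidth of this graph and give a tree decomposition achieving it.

Each bag holds 4 vertices, so the decomposition has width 3, which upper-bounds the treewidth. Conversely, {b, c, d, g} is a clique of size 4, and the vertices of any clique must share a bag in every tree decomposition; so some bag has ≥ 4 vertices and tw(G) ≥ 3. The upper and lower bounds meet at 3, so that is the treewidth.

Treewidth 3.
Bags: B1 = {b, c, g, h}  B2 = {c, e, g, h}  B3 = {a, c, e, g}  B4 = {a, c, f, g}  B5 = {b, c, d, g}  B6 = {a, e, g, i}
Tree: B1–B2, B2–B3, B3–B4, B1–B5, B3–B6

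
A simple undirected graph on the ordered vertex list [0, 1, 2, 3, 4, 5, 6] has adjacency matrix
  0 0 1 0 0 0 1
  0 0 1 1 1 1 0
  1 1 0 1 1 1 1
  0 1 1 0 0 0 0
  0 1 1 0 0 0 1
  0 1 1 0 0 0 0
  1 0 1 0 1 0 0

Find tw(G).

A width-2 tree decomposition is:
Bags: B1 = {1, 2, 4}  B2 = {2, 4, 6}  B3 = {0, 2, 6}  B4 = {1, 2, 5}  B5 = {1, 2, 3}
Tree: B1–B2, B2–B3, B1–B4, B1–B5
Each bag holds 3 vertices, so the decomposition has width 2, which upper-bounds the treewidth. For the lower bound, the 3 vertices {0, 2, 6} are pairwise adjacent, and any tree decomposition puts a clique entirely inside one bag — forcing width ≥ 2. Combining the bounds, tw(G) = 2.

2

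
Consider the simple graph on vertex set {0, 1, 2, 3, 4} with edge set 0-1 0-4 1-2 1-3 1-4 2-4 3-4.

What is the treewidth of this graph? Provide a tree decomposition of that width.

Every bag has size at most 3, so the width is 3 − 1 = 2 and tw(G) ≤ 2. Conversely, {0, 1, 4} is a clique of size 3, and the vertices of any clique must share a bag in every tree decomposition; so some bag has ≥ 3 vertices and tw(G) ≥ 2. Combining the bounds, tw(G) = 2.

Treewidth 2.
One such decomposition:
Bags: B1 = {1, 2, 4}  B2 = {0, 1, 4}  B3 = {1, 3, 4}
Tree: B1–B2, B1–B3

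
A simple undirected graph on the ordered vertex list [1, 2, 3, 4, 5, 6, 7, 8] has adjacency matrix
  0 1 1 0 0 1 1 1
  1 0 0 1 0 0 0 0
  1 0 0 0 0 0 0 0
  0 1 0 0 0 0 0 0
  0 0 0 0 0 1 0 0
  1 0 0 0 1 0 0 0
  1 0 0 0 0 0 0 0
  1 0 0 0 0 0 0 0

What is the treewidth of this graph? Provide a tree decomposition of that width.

Treewidth 1.
One optimal decomposition is:
Bags: B1 = {1, 2}  B2 = {1, 6}  B3 = {1, 7}  B4 = {5, 6}  B5 = {1, 3}  B6 = {2, 4}  B7 = {1, 8}
Tree: B1–B2, B2–B3, B2–B4, B1–B5, B1–B6, B5–B7

The largest bag has 2 vertices, giving width 1; this decomposition certifies tw(G) ≤ 1. Any graph with an edge has treewidth ≥ 1, and G has the edge 2–1. Hence tw(G) = 1 exactly.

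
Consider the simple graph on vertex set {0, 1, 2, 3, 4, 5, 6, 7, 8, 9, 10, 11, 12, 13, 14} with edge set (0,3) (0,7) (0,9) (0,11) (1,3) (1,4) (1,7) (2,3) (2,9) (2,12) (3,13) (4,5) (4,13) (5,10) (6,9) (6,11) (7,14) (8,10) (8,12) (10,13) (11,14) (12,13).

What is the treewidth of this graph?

3

A width-3 tree decomposition is:
Bags: B1 = {5, 8, 10, 12}  B2 = {5, 10, 12, 13}  B3 = {4, 5, 12, 13}  B4 = {2, 4, 12, 13}  B5 = {2, 3, 4, 13}  B6 = {1, 2, 3, 4}  B7 = {1, 2, 3, 9}  B8 = {0, 1, 3, 9}  B9 = {0, 1, 7, 9}  B10 = {0, 6, 7, 9}  B11 = {0, 6, 7, 11}  B12 = {6, 7, 11, 14}
Tree: B1–B2, B2–B3, B3–B4, B4–B5, B5–B6, B6–B7, B7–B8, B8–B9, B9–B10, B10–B11, B11–B12
Every bag has size at most 4, so the width is 4 − 1 = 3 and tw(G) ≤ 3. For the lower bound: the 4 vertex sets {5,8,10}, {12}, {13}, {1,2,3,4} are disjoint, each induces a connected subgraph, and every pair is joined by at least one edge of G. Contracting each set to a single vertex therefore yields K_{4} as a minor, and since treewidth is minor-monotone, tw(G) ≥ tw(K_{4}) = 3. The upper and lower bounds meet at 3, so that is the treewidth.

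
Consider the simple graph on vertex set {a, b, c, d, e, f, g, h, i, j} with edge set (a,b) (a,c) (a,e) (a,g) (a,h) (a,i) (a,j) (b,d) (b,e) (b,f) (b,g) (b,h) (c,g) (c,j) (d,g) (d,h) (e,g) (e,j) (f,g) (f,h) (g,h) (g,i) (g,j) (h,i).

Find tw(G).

3

A width-3 tree decomposition is:
Bags: B1 = {a, b, g, h}  B2 = {a, b, e, g}  B3 = {a, e, g, j}  B4 = {a, c, g, j}  B5 = {b, f, g, h}  B6 = {b, d, g, h}  B7 = {a, g, h, i}
Tree: B1–B2, B2–B3, B3–B4, B1–B5, B1–B6, B1–B7
Every bag has size at most 4, so the width is 4 − 1 = 3 and tw(G) ≤ 3. On the other hand G contains the 4-clique {b, d, g, h}. A clique must lie in a single bag of any decomposition, so no decomposition can have width below 3. Therefore the treewidth is 3.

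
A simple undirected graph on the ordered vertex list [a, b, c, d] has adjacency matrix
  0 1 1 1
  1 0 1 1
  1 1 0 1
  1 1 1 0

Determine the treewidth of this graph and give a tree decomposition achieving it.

A single bag containing all 4 vertices is trivially a valid decomposition of width 3. For the lower bound, the 4 vertices {a, b, c, d} are pairwise adjacent, and any tree decomposition puts a clique entirely inside one bag — forcing width ≥ 3. Combining the bounds, tw(G) = 3.

Treewidth 3.
Bags: B1 = {a, b, c, d}
Tree: (single bag)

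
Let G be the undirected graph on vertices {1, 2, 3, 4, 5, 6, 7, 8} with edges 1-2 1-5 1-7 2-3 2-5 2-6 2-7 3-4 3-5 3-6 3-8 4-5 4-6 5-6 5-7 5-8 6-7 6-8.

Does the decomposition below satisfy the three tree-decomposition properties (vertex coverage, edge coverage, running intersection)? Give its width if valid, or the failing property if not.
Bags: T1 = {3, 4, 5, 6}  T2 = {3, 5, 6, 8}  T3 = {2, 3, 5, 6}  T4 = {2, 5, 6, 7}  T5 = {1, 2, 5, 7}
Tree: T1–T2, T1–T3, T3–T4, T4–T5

Yes; width 3.

Every vertex of G appears in some bag (union = {1, 2, 3, 4, 5, 6, 7, 8}); every edge is covered by a bag; and for each vertex v the set of bags containing v is connected in the bag tree. The decomposition is therefore valid. The largest bag has 4 vertices, so the width is 3.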